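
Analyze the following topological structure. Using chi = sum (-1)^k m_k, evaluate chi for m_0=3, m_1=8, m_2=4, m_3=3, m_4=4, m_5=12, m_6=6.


Morse theory: chi(M) = sum_k (-1)^k m_k where m_k = #(index-k critical points).
= (3) + (-8) + (4) + (-3) + (4) + (-12) + (6) = -6

-6


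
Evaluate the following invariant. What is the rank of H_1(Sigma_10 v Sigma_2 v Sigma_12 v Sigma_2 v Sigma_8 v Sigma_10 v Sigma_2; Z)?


For a wedge X v Y: reduced H_k(X v Y) = H_k(X) + H_k(Y).
Each Sigma_g contributes b_1 = 2g.
b_1 = 20 + 4 + 24 + 4 + 16 + 20 + 4 = 92

92


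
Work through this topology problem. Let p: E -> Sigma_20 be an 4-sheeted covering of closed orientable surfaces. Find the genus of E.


For an n-sheeted cover: chi(E) = n * chi(B).
chi(Sigma_20) = 2 - 2*20 = -38.
chi(E) = 4 * (-38) = -152.
genus(E) = (2 - chi(E))/2 = (2 - (-152))/2 = 154/2 = 77

77


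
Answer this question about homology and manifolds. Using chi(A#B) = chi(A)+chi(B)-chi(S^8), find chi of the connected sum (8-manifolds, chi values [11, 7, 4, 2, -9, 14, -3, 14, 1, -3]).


For n-manifolds: chi(A#B) = chi(A) + chi(B) - chi(S^8).
chi(S^8) = 1 + (-1)^8 = 2.
chi(#) = (sum chi_i) - (10-1)*chi(S^8) = 38 - 9*2 = 20

20


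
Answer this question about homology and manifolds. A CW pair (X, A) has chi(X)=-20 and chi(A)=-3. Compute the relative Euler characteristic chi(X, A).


Relative Euler characteristic: chi(X, A) = chi(X) - chi(A).
= -20 - (-3) = -17

-17


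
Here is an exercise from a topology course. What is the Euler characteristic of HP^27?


HP^27 has one cell in each dimension 0, 4, ..., 4*27 (27+1 cells, all even-dim).
chi = 27 + 1 = 28

28


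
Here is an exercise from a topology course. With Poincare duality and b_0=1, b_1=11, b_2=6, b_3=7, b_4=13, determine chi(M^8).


By Poincare duality b_k = b_{8-k}, so full Betti numbers: b_0=1, b_1=11, b_2=6, b_3=7, b_4=13, b_5=7, b_6=6, b_7=11, b_8=1.
chi = sum (-1)^k b_k = -9

-9


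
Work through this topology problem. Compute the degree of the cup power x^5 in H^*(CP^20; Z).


|x| = 2 in H^*(CP^n).
|x^5| = 5 * |x| = 5 * 2 = 10

10


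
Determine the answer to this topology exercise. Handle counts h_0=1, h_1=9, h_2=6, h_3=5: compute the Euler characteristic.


Handles of index k contribute (-1)^k to chi (same as CW cells).
chi = (1) + (-9) + (6) + (-5) = -7

-7


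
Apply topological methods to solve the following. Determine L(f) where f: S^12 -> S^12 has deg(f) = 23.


On S^12: L(f) = tr(f_0*) + (-1)^12 tr(f_12*) = 1 + (-1)^12 * deg(f).
L(f) = 1 + (-1)^12 * 23 = 1 + 23 = 24

24


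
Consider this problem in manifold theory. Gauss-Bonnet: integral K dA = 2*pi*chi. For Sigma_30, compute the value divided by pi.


Gauss-Bonnet: integral K dA = 2*pi*chi(M).
chi(Sigma_30) = 2 - 2*30 = -58.
(integral K dA)/pi = 2*chi = 2*(-58) = -116

-116


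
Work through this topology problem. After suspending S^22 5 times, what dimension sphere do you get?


Each suspension raises dimension by 1: Sigma S^n = S^{n+1}.
Sigma^5 S^22 = S^{22+5} = S^27

27


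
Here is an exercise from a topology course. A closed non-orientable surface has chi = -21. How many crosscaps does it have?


chi = 2 - k for closed non-orientable surfaces with k crosscaps.
-21 = 2 - k
k = 2 - (-21) = 23

23


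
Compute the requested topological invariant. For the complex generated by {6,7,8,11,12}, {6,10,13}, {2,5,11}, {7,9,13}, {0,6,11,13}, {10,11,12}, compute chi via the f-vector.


Enumerate all faces; f-vector: f_0=11, f_1=25, f_2=18, f_3=6, f_4=1.
chi = sum (-1)^k f_k = -1

-1


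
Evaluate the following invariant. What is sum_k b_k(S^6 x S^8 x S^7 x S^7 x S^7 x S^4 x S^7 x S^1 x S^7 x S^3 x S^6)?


Total Betti number is multiplicative under products.
Each S^d (d>=1) has total Betti number 2.
There are 11 sphere factors.
Total = 2^11 = 2048

2048


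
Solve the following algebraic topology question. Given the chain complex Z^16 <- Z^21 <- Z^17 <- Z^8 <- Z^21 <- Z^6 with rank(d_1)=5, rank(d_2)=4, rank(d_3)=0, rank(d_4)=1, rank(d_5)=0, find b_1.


rank H_k = rank(ker d_k) - rank(im d_{k+1}).
rank(ker d_1) = rank(C_1) - rank(d_1) = 21 - 5 = 16.
rank(im d_{1+1}) = 4.
rank H_1 = 16 - 4 = 12

12


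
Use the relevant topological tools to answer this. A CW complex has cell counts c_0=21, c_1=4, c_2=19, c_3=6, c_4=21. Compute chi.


chi = sum_k (-1)^k c_k.
= (-1)^0*21 + (-1)^1*4 + (-1)^2*19 + (-1)^3*6 + (-1)^4*21
= (21) + (-4) + (19) + (-6) + (21)
= 51

51


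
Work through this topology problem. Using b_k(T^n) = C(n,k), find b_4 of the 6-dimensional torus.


By the Kunneth formula, b_k(T^n) = C(n,k).
b_4(T^6) = C(6,4).
C(6,4) = 6!/(4!*2!) = 15

15


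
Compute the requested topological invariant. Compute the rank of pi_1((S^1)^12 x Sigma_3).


pi_1(A x B) = pi_1(A) x pi_1(B); rank of abelianization = b_1.
b_1(T^12) = 12, b_1(Sigma_3) = 2*3 = 6.
b_1(product) = 12 + 6 = 18

18


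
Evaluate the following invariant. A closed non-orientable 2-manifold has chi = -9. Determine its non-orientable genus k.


chi = 2 - k for closed non-orientable surfaces with k crosscaps.
-9 = 2 - k
k = 2 - (-9) = 11

11


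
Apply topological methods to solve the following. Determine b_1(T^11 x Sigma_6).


pi_1(A x B) = pi_1(A) x pi_1(B); rank of abelianization = b_1.
b_1(T^11) = 11, b_1(Sigma_6) = 2*6 = 12.
b_1(product) = 11 + 12 = 23

23


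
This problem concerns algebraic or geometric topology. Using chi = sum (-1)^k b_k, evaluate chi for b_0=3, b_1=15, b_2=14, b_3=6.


chi = sum_k (-1)^k b_k.
= (3) + (-15) + (14) + (-6)
= -4

-4


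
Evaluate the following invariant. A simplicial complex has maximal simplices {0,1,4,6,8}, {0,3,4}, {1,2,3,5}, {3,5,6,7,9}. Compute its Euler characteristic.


Enumerate all faces; f-vector: f_0=10, f_1=27, f_2=25, f_3=11, f_4=2.
chi = sum (-1)^k f_k = -1

-1


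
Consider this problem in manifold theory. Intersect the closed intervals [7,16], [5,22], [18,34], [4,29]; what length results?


Intersection = [max(a_i), min(b_i)] = [18, 16].
Since 18 > 16, the intersection is empty.
Length = 0

0


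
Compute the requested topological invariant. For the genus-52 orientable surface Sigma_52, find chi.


For a closed orientable surface of genus g: chi = 2 - 2g.
Here g = 52.
chi = 2 - 2*52 = 2 - 104 = -102

-102


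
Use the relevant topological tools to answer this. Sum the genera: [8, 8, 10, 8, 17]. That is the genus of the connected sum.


Genus is additive under connected sum of orientable surfaces.
g = 8 + 8 + 10 + 8 + 17 = 51

51


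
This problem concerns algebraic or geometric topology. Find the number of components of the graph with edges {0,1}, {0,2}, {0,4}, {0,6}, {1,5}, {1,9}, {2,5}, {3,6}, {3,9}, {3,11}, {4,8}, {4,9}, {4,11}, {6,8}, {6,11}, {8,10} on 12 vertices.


Run DFS/union-find over 12 vertices.
V = 12, E = 16.
Number of components = 2

2


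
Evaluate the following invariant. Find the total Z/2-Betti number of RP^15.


H^k(RP^15; Z/2) = Z/2 for each 0 <= k <= 15.
Total dimension = 15 + 1 = 16

16


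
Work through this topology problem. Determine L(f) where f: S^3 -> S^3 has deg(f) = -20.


On S^3: L(f) = tr(f_0*) + (-1)^3 tr(f_3*) = 1 + (-1)^3 * deg(f).
L(f) = 1 + (-1)^3 * -20 = 1 + 20 = 21

21


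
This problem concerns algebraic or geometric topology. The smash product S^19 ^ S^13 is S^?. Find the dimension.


S^m ^ S^n = S^{m+n}.
k = 19 + 13 = 32

32


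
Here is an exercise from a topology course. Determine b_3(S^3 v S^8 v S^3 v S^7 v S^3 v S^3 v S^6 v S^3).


For a wedge of spheres, H_k (k>0) is free on one generator per sphere of dimension k.
Spheres of dimension 3: count = 5.
b_3 = 5

5


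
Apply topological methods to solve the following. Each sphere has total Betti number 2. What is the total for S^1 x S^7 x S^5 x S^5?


Total Betti number is multiplicative under products.
Each S^d (d>=1) has total Betti number 2.
There are 4 sphere factors.
Total = 2^4 = 16

16


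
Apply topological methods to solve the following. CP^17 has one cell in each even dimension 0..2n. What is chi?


CP^17 has one cell in each even dimension 0, 2, ..., 2*17 (17+1 cells total).
All cells are even-dimensional, so chi = number of cells.
chi = 17 + 1 = 18

18


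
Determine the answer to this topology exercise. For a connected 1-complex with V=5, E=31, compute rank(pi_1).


For a connected graph: rank(pi_1) = b_1 = E - V + 1 = 1 - chi.
chi = V - E = 5 - 31 = -26.
rank = 1 - (-26) = 31 - 5 + 1 = 27

27


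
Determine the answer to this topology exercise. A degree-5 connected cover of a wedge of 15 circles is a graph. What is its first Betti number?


Nielsen-Schreier: an index-n subgroup of F_r is free of rank 1 + n(r-1).
Equivalently: chi(cover) = n*chi(base); chi(vee_r S^1) = 1 - 15 = -14.
chi(E) = 5*(-14) = -70; rank = 1 - chi(E) = 1 - (-70) = 71.
rank = 1 + 5*(15-1) = 1 + 70 = 71

71


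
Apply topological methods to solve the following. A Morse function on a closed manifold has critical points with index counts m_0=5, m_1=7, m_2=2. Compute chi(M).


Morse theory: chi(M) = sum_k (-1)^k m_k where m_k = #(index-k critical points).
= (5) + (-7) + (2) = 0

0


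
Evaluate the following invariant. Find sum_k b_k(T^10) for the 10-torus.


b_k(T^10) = C(10,k), so the sum over k is sum_k C(10,k) = 2^10.
Total = 2^10 = 1024

1024


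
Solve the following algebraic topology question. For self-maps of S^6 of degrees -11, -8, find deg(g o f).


Degree is multiplicative under composition: deg(g o f) = deg(g) * deg(f).
= -8 * -11 = 88

88


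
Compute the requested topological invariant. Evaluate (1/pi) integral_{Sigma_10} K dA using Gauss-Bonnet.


Gauss-Bonnet: integral K dA = 2*pi*chi(M).
chi(Sigma_10) = 2 - 2*10 = -18.
(integral K dA)/pi = 2*chi = 2*(-18) = -36

-36


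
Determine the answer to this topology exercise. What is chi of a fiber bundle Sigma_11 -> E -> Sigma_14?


For a fiber bundle F -> E -> B (with CW structure): chi(E) = chi(B) * chi(F).
chi(Sigma_14) = -26, chi(Sigma_11) = -20.
chi(E) = (-26) * (-20) = 520

520


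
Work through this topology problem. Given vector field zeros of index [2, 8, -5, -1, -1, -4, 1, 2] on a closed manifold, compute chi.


Poincare-Hopf: chi(M) = sum of indices of zeros.
chi = (2) + (8) + (-5) + (-1) + (-1) + (-4) + (1) + (2) = 2

2


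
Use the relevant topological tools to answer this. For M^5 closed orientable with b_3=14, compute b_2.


Poincare duality for closed orientable n-manifolds: b_k = b_{n-k}.
Here n = 5, so b_2 = b_3 = 14

14


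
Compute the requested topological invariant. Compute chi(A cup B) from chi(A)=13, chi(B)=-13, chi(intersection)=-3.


chi(A cup B) = chi(A) + chi(B) - chi(A cap B)
= 13 + (-13) - (-3)
= 3

3


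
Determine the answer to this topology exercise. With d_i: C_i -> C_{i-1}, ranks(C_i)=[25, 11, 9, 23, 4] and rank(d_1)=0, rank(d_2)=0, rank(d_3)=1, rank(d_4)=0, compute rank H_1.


rank H_k = rank(ker d_k) - rank(im d_{k+1}).
rank(ker d_1) = rank(C_1) - rank(d_1) = 11 - 0 = 11.
rank(im d_{1+1}) = 0.
rank H_1 = 11 - 0 = 11

11


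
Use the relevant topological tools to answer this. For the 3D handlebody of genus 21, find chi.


A genus-g handlebody deformation retracts to a wedge of g circles.
chi(vee_g S^1) = 1 - g.
chi(H_21) = 1 - 21 = -20

-20


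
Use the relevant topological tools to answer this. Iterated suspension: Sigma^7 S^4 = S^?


Each suspension raises dimension by 1: Sigma S^n = S^{n+1}.
Sigma^7 S^4 = S^{4+7} = S^11

11


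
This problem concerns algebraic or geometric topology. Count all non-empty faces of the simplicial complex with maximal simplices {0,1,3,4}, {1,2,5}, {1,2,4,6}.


Each maximal simplex on m vertices has 2^m - 1 nonempty faces.
Take the union (dedupe shared faces).
Total distinct faces = 31

31


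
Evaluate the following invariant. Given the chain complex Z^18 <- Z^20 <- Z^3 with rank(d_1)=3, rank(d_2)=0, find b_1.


rank H_k = rank(ker d_k) - rank(im d_{k+1}).
rank(ker d_1) = rank(C_1) - rank(d_1) = 20 - 3 = 17.
rank(im d_{1+1}) = 0.
rank H_1 = 17 - 0 = 17

17


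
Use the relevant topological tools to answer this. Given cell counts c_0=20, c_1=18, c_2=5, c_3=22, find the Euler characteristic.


chi = sum_k (-1)^k c_k.
= (-1)^0*20 + (-1)^1*18 + (-1)^2*5 + (-1)^3*22
= (20) + (-18) + (5) + (-22)
= -15

-15


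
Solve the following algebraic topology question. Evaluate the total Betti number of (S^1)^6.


b_k(T^6) = C(6,k), so the sum over k is sum_k C(6,k) = 2^6.
Total = 2^6 = 64

64


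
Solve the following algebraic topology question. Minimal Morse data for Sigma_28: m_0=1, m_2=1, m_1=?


A perfect Morse function has m_k = b_k.
For Sigma_28: b_0=1, b_1=2g=56, b_2=1.
Saddles m_1 = 2g = 56

56


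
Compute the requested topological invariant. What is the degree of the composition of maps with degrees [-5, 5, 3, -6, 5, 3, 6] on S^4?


Degree is multiplicative: deg(composition) = product of degrees.
= (-5) * (5) * (3) * (-6) * (5) * (3) * (6) = 40500

40500


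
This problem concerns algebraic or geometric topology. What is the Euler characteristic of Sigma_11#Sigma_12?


chi(Sigma_11) = 2 - 2*11 = -20
chi(Sigma_12) = 2 - 2*12 = -22
For surfaces: chi(A#B) = chi(A) + chi(B) - 2.
chi = -20 + -22 - 2 = -44

-44


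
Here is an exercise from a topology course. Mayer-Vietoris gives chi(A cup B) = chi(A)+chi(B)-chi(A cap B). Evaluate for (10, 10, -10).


chi(A cup B) = chi(A) + chi(B) - chi(A cap B)
= 10 + (10) - (-10)
= 30

30


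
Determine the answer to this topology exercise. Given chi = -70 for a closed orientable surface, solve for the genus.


chi = 2 - 2g for closed orientable surfaces.
-70 = 2 - 2g
2g = 2 - (-70) = 72
g = 36

36


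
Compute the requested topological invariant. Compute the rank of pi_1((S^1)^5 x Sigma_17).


pi_1(A x B) = pi_1(A) x pi_1(B); rank of abelianization = b_1.
b_1(T^5) = 5, b_1(Sigma_17) = 2*17 = 34.
b_1(product) = 5 + 34 = 39

39


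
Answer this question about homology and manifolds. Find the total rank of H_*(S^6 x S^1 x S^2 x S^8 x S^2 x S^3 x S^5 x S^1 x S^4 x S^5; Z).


Total Betti number is multiplicative under products.
Each S^d (d>=1) has total Betti number 2.
There are 10 sphere factors.
Total = 2^10 = 1024

1024


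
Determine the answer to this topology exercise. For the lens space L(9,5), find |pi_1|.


pi_1(L(p,q)) = Z/pZ for any q coprime to p.
|pi_1(L(9,5))| = 9

9


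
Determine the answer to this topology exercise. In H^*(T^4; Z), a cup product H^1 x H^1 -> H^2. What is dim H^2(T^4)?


Cup product: H^p x H^q -> H^{p+q}; here p+q = 1+1 = 2.
rank H^k(T^n) = C(n,k).
C(4,2) = 6

6


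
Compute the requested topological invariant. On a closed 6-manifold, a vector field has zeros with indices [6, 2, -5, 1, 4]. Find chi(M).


Poincare-Hopf: chi(M) = sum of indices of zeros.
chi = (6) + (2) + (-5) + (1) + (4) = 8

8


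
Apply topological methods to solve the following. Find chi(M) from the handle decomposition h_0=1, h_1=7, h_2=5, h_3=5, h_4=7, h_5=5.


Handles of index k contribute (-1)^k to chi (same as CW cells).
chi = (1) + (-7) + (5) + (-5) + (7) + (-5) = -4

-4


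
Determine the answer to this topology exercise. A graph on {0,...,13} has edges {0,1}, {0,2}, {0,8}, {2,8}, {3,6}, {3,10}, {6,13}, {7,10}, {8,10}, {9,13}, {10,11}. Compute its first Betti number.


b_1 = E - V + (number of components).
E = 11, V = 14, components = 4.
b_1 = 11 - 14 + 4 = 1

1


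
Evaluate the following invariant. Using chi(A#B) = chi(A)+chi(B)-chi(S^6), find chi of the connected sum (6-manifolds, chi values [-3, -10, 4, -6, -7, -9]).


For n-manifolds: chi(A#B) = chi(A) + chi(B) - chi(S^6).
chi(S^6) = 1 + (-1)^6 = 2.
chi(#) = (sum chi_i) - (6-1)*chi(S^6) = -31 - 5*2 = -41

-41


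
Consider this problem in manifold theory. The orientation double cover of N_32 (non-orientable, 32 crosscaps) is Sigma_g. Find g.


chi(N_32) = 2 - 32 = -30.
Double cover: chi(Sigma_g) = 2 * chi(N_32) = 2*(-30) = -60.
2 - 2g = -60, so g = (2 - (-60))/2 = 62/2 = 31

31


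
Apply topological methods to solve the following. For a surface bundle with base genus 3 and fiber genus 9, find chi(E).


For a fiber bundle F -> E -> B (with CW structure): chi(E) = chi(B) * chi(F).
chi(Sigma_3) = -4, chi(Sigma_9) = -16.
chi(E) = (-4) * (-16) = 64

64


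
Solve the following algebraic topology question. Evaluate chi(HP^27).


HP^27 has one cell in each dimension 0, 4, ..., 4*27 (27+1 cells, all even-dim).
chi = 27 + 1 = 28

28


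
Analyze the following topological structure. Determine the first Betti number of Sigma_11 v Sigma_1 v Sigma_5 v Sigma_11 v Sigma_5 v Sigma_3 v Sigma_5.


For a wedge X v Y: reduced H_k(X v Y) = H_k(X) + H_k(Y).
Each Sigma_g contributes b_1 = 2g.
b_1 = 22 + 2 + 10 + 22 + 10 + 6 + 10 = 82

82


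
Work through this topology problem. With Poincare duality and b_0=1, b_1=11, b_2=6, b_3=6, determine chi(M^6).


By Poincare duality b_k = b_{6-k}, so full Betti numbers: b_0=1, b_1=11, b_2=6, b_3=6, b_4=6, b_5=11, b_6=1.
chi = sum (-1)^k b_k = -14

-14


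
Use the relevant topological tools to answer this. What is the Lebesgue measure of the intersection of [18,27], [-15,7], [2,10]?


Intersection = [max(a_i), min(b_i)] = [18, 7].
Since 18 > 7, the intersection is empty.
Length = 0

0


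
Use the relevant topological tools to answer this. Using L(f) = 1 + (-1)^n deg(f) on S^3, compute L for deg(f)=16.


On S^3: L(f) = tr(f_0*) + (-1)^3 tr(f_3*) = 1 + (-1)^3 * deg(f).
L(f) = 1 + (-1)^3 * 16 = 1 + -16 = -15

-15


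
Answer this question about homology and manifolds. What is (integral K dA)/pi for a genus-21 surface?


Gauss-Bonnet: integral K dA = 2*pi*chi(M).
chi(Sigma_21) = 2 - 2*21 = -40.
(integral K dA)/pi = 2*chi = 2*(-40) = -80

-80


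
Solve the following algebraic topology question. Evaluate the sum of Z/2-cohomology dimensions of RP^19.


H^k(RP^19; Z/2) = Z/2 for each 0 <= k <= 19.
Total dimension = 19 + 1 = 20

20


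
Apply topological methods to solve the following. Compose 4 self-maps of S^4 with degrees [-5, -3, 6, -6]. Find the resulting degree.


Degree is multiplicative: deg(composition) = product of degrees.
= (-5) * (-3) * (6) * (-6) = -540

-540


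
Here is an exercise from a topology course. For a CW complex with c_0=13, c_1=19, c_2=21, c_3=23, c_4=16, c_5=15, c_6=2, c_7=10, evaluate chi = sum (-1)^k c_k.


chi = sum_k (-1)^k c_k.
= (-1)^0*13 + (-1)^1*19 + (-1)^2*21 + (-1)^3*23 + (-1)^4*16 + (-1)^5*15 + (-1)^6*2 + (-1)^7*10
= (13) + (-19) + (21) + (-23) + (16) + (-15) + (2) + (-10)
= -15

-15


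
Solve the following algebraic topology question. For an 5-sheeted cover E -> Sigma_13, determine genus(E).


For an n-sheeted cover: chi(E) = n * chi(B).
chi(Sigma_13) = 2 - 2*13 = -24.
chi(E) = 5 * (-24) = -120.
genus(E) = (2 - chi(E))/2 = (2 - (-120))/2 = 122/2 = 61

61


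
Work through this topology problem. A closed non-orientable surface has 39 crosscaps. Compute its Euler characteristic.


For a non-orientable closed surface with k crosscaps: chi = 2 - k.
Here k = 39.
chi = 2 - 39 = -37

-37


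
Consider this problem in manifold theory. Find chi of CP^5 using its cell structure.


CP^5 has one cell in each even dimension 0, 2, ..., 2*5 (5+1 cells total).
All cells are even-dimensional, so chi = number of cells.
chi = 5 + 1 = 6

6


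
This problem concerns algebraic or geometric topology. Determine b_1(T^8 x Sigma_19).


pi_1(A x B) = pi_1(A) x pi_1(B); rank of abelianization = b_1.
b_1(T^8) = 8, b_1(Sigma_19) = 2*19 = 38.
b_1(product) = 8 + 38 = 46

46


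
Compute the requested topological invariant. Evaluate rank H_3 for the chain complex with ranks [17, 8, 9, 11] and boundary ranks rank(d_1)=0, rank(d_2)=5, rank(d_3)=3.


rank H_k = rank(ker d_k) - rank(im d_{k+1}).
rank(ker d_3) = rank(C_3) - rank(d_3) = 11 - 3 = 8.
rank(im d_{3+1}) = 0.
rank H_3 = 8 - 0 = 8

8


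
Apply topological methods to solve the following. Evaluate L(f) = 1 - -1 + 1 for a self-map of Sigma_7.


L(f) = tr(f_0*) - tr(f_1*) + tr(f_2*).
= 1 - (-1) + (1)
= 3

3


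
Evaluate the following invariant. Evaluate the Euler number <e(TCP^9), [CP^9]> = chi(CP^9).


For any closed oriented manifold, <e(TM),[M]> = chi(M).
chi(CP^9) = 9+1 = 10

10


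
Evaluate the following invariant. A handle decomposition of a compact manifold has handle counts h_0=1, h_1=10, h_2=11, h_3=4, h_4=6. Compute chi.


Handles of index k contribute (-1)^k to chi (same as CW cells).
chi = (1) + (-10) + (11) + (-4) + (6) = 4

4


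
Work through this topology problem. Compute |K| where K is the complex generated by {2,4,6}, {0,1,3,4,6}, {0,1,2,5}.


Each maximal simplex on m vertices has 2^m - 1 nonempty faces.
Take the union (dedupe shared faces).
Total distinct faces = 46

46


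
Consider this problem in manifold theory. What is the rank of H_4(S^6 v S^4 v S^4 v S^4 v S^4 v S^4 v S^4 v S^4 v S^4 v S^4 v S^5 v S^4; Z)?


For a wedge of spheres, H_k (k>0) is free on one generator per sphere of dimension k.
Spheres of dimension 4: count = 10.
b_4 = 10

10


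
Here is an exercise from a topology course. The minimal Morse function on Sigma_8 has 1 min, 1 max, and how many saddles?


A perfect Morse function has m_k = b_k.
For Sigma_8: b_0=1, b_1=2g=16, b_2=1.
Saddles m_1 = 2g = 16

16


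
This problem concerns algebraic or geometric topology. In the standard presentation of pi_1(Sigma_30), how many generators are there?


Standard presentation: pi_1(Sigma_g) = <a_1,b_1,...,a_g,b_g | [a_1,b_1]...[a_g,b_g] = 1>.
Number of generators = 2g = 2*30 = 60

60


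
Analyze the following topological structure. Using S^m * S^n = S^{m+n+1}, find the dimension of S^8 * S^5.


Join of spheres: S^m * S^n = S^{m+n+1}.
dim = 8 + 5 + 1 = 14

14


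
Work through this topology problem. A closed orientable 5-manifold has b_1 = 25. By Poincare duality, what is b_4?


Poincare duality for closed orientable n-manifolds: b_k = b_{n-k}.
Here n = 5, so b_4 = b_1 = 25

25


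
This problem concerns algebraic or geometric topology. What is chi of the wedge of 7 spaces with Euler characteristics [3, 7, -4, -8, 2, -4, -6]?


chi(A v B) = chi(A) + chi(B) - 1 (one point identified).
For 7 spaces: chi = (sum chi_i) - (7 - 1).
sum = -10; chi = -10 - 6 = -16

-16


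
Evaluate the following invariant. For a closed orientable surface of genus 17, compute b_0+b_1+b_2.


For Sigma_17: b_0 = 1, b_1 = 2g = 34, b_2 = 1.
Total = 1 + 34 + 1 = 36

36


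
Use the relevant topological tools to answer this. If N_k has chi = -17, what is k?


chi = 2 - k for closed non-orientable surfaces with k crosscaps.
-17 = 2 - k
k = 2 - (-17) = 19

19


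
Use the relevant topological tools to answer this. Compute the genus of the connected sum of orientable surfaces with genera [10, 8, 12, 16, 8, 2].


Genus is additive under connected sum of orientable surfaces.
g = 10 + 8 + 12 + 16 + 8 + 2 = 56

56


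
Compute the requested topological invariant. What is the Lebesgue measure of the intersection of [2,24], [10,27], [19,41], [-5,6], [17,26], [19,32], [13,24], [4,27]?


Intersection = [max(a_i), min(b_i)] = [19, 6].
Since 19 > 6, the intersection is empty.
Length = 0

0


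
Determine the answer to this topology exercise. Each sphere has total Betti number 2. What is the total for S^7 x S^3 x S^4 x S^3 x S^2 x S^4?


Total Betti number is multiplicative under products.
Each S^d (d>=1) has total Betti number 2.
There are 6 sphere factors.
Total = 2^6 = 64

64


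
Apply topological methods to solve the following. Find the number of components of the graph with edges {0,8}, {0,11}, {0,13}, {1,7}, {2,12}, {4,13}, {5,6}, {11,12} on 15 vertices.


Run DFS/union-find over 15 vertices.
V = 15, E = 8.
Number of components = 7

7


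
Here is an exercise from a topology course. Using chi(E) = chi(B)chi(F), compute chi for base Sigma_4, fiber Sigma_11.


For a fiber bundle F -> E -> B (with CW structure): chi(E) = chi(B) * chi(F).
chi(Sigma_4) = -6, chi(Sigma_11) = -20.
chi(E) = (-6) * (-20) = 120

120


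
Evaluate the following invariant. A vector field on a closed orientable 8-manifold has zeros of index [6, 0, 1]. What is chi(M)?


Poincare-Hopf: chi(M) = sum of indices of zeros.
chi = (6) + (0) + (1) = 7

7


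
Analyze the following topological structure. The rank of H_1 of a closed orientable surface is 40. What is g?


For a closed orientable surface: b_1 = 2g.
40 = 2g
g = 40 / 2 = 20

20


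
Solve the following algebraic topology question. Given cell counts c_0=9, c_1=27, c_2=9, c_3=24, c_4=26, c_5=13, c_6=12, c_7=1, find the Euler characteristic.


chi = sum_k (-1)^k c_k.
= (-1)^0*9 + (-1)^1*27 + (-1)^2*9 + (-1)^3*24 + (-1)^4*26 + (-1)^5*13 + (-1)^6*12 + (-1)^7*1
= (9) + (-27) + (9) + (-24) + (26) + (-13) + (12) + (-1)
= -9

-9


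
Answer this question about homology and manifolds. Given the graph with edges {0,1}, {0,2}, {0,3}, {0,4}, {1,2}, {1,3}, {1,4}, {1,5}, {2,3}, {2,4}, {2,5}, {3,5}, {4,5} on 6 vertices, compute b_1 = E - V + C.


b_1 = E - V + (number of components).
E = 13, V = 6, components = 1.
b_1 = 13 - 6 + 1 = 8

8


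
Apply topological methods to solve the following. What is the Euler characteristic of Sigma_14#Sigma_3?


chi(Sigma_14) = 2 - 2*14 = -26
chi(Sigma_3) = 2 - 2*3 = -4
For surfaces: chi(A#B) = chi(A) + chi(B) - 2.
chi = -26 + -4 - 2 = -32

-32


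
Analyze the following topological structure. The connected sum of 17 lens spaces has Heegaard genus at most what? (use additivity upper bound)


Heegaard genus satisfies g(A#B) <= g(A) + g(B).
Each lens space has g = 1.
Upper bound: 17 * 1 = 17

17


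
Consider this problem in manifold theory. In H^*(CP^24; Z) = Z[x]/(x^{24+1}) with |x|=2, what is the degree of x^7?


|x| = 2 in H^*(CP^n).
|x^7| = 7 * |x| = 7 * 2 = 14

14


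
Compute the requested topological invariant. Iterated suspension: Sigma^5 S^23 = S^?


Each suspension raises dimension by 1: Sigma S^n = S^{n+1}.
Sigma^5 S^23 = S^{23+5} = S^28

28


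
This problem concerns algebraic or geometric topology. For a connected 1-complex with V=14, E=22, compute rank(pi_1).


For a connected graph: rank(pi_1) = b_1 = E - V + 1 = 1 - chi.
chi = V - E = 14 - 22 = -8.
rank = 1 - (-8) = 22 - 14 + 1 = 9

9


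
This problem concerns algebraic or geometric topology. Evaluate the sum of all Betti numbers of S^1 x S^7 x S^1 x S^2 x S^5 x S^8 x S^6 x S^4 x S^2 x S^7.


Total Betti number is multiplicative under products.
Each S^d (d>=1) has total Betti number 2.
There are 10 sphere factors.
Total = 2^10 = 1024

1024


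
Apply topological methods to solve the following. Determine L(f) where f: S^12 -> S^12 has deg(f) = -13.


On S^12: L(f) = tr(f_0*) + (-1)^12 tr(f_12*) = 1 + (-1)^12 * deg(f).
L(f) = 1 + (-1)^12 * -13 = 1 + -13 = -12

-12


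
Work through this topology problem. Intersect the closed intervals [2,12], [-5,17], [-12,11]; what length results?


Intersection = [max(a_i), min(b_i)] = [2, 11].
Length = 11 - 2 = 9

9


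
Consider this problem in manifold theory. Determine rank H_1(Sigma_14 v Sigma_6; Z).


For a wedge: H_1(A v B) = H_1(A) + H_1(B).
b_1(Sigma_14) = 28, b_1(Sigma_6) = 12.
b_1 = 28 + 12 = 40

40


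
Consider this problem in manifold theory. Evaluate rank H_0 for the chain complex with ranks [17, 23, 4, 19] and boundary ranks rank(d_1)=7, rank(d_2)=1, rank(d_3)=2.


rank H_k = rank(ker d_k) - rank(im d_{k+1}).
rank(ker d_0) = rank(C_0) - rank(d_0) = 17 - 0 = 17.
rank(im d_{0+1}) = 7.
rank H_0 = 17 - 7 = 10

10


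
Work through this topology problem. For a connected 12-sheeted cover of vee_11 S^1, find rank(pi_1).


Nielsen-Schreier: an index-n subgroup of F_r is free of rank 1 + n(r-1).
Equivalently: chi(cover) = n*chi(base); chi(vee_r S^1) = 1 - 11 = -10.
chi(E) = 12*(-10) = -120; rank = 1 - chi(E) = 1 - (-120) = 121.
rank = 1 + 12*(11-1) = 1 + 120 = 121

121


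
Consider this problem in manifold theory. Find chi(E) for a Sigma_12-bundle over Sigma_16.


For a fiber bundle F -> E -> B (with CW structure): chi(E) = chi(B) * chi(F).
chi(Sigma_16) = -30, chi(Sigma_12) = -22.
chi(E) = (-30) * (-22) = 660

660


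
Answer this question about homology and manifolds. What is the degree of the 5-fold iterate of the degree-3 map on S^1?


deg(f) = 3. Degree is multiplicative: deg(f^5) = (deg f)^5.
deg(f^5) = (3)^5 = 243

243


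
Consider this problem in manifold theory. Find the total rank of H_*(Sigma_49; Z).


For Sigma_49: b_0 = 1, b_1 = 2g = 98, b_2 = 1.
Total = 1 + 98 + 1 = 100

100


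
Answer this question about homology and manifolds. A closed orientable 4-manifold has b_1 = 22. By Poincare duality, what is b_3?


Poincare duality for closed orientable n-manifolds: b_k = b_{n-k}.
Here n = 4, so b_3 = b_1 = 22

22


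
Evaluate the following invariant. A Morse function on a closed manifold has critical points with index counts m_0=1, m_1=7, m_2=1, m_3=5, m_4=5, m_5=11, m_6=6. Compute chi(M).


Morse theory: chi(M) = sum_k (-1)^k m_k where m_k = #(index-k critical points).
= (1) + (-7) + (1) + (-5) + (5) + (-11) + (6) = -10

-10


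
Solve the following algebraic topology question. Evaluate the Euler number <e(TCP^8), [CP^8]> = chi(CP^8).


For any closed oriented manifold, <e(TM),[M]> = chi(M).
chi(CP^8) = 8+1 = 9

9


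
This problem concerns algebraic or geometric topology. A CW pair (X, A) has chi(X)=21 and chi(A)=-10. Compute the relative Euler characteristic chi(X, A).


Relative Euler characteristic: chi(X, A) = chi(X) - chi(A).
= 21 - (-10) = 31

31


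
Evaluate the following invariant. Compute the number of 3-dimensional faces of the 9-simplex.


Delta^9 has 9+1 vertices. A 3-face is a choice of 3+1 vertices.
f_3 = C(9+1, 3+1) = C(10,4) = 210

210


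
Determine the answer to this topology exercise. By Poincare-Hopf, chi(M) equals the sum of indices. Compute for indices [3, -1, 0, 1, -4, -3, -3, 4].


Poincare-Hopf: chi(M) = sum of indices of zeros.
chi = (3) + (-1) + (0) + (1) + (-4) + (-3) + (-3) + (4) = -3

-3


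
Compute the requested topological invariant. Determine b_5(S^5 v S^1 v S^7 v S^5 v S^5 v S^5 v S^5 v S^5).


For a wedge of spheres, H_k (k>0) is free on one generator per sphere of dimension k.
Spheres of dimension 5: count = 6.
b_5 = 6

6


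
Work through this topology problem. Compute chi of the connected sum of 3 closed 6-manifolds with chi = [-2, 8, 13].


For n-manifolds: chi(A#B) = chi(A) + chi(B) - chi(S^6).
chi(S^6) = 1 + (-1)^6 = 2.
chi(#) = (sum chi_i) - (3-1)*chi(S^6) = 19 - 2*2 = 15

15


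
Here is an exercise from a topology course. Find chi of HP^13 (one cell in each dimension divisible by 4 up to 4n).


HP^13 has one cell in each dimension 0, 4, ..., 4*13 (13+1 cells, all even-dim).
chi = 13 + 1 = 14

14


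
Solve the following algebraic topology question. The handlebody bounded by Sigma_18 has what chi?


A genus-g handlebody deformation retracts to a wedge of g circles.
chi(vee_g S^1) = 1 - g.
chi(H_18) = 1 - 18 = -17

-17


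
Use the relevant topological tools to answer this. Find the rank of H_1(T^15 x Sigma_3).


pi_1(A x B) = pi_1(A) x pi_1(B); rank of abelianization = b_1.
b_1(T^15) = 15, b_1(Sigma_3) = 2*3 = 6.
b_1(product) = 15 + 6 = 21

21


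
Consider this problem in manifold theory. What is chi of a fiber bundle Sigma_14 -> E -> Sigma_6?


For a fiber bundle F -> E -> B (with CW structure): chi(E) = chi(B) * chi(F).
chi(Sigma_6) = -10, chi(Sigma_14) = -26.
chi(E) = (-10) * (-26) = 260

260


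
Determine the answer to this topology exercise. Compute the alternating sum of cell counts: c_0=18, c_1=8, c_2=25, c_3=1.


chi = sum_k (-1)^k c_k.
= (-1)^0*18 + (-1)^1*8 + (-1)^2*25 + (-1)^3*1
= (18) + (-8) + (25) + (-1)
= 34

34


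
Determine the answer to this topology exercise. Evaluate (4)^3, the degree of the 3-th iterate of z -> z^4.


deg(f) = 4. Degree is multiplicative: deg(f^3) = (deg f)^3.
deg(f^3) = (4)^3 = 64

64


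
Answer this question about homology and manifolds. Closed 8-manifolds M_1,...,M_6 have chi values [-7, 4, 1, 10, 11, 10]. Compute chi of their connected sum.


For n-manifolds: chi(A#B) = chi(A) + chi(B) - chi(S^8).
chi(S^8) = 1 + (-1)^8 = 2.
chi(#) = (sum chi_i) - (6-1)*chi(S^8) = 29 - 5*2 = 19

19


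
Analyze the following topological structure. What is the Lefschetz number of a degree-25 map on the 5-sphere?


On S^5: L(f) = tr(f_0*) + (-1)^5 tr(f_5*) = 1 + (-1)^5 * deg(f).
L(f) = 1 + (-1)^5 * 25 = 1 + -25 = -24

-24


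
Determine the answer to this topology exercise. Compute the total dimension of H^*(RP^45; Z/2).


H^k(RP^45; Z/2) = Z/2 for each 0 <= k <= 45.
Total dimension = 45 + 1 = 46

46


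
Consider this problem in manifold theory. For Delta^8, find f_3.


Delta^8 has 8+1 vertices. A 3-face is a choice of 3+1 vertices.
f_3 = C(8+1, 3+1) = C(9,4) = 126

126


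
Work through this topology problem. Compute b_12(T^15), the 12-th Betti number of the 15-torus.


By the Kunneth formula, b_k(T^n) = C(n,k).
b_12(T^15) = C(15,12).
C(15,12) = 15!/(12!*3!) = 455

455


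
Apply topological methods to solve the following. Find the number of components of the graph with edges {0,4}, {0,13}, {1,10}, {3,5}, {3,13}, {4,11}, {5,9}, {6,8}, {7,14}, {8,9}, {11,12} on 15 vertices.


Run DFS/union-find over 15 vertices.
V = 15, E = 11.
Number of components = 4

4


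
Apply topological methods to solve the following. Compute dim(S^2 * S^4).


Join of spheres: S^m * S^n = S^{m+n+1}.
dim = 2 + 4 + 1 = 7

7


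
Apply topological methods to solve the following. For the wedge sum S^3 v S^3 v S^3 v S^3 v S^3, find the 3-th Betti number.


For a wedge of spheres, H_k (k>0) is free on one generator per sphere of dimension k.
Spheres of dimension 3: count = 5.
b_3 = 5

5


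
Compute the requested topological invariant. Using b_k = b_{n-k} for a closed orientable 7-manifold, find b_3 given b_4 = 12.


Poincare duality for closed orientable n-manifolds: b_k = b_{n-k}.
Here n = 7, so b_3 = b_4 = 12

12


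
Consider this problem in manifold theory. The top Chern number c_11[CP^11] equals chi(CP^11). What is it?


For any closed oriented manifold, <e(TM),[M]> = chi(M).
chi(CP^11) = 11+1 = 12

12


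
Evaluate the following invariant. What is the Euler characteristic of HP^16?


HP^16 has one cell in each dimension 0, 4, ..., 4*16 (16+1 cells, all even-dim).
chi = 16 + 1 = 17

17


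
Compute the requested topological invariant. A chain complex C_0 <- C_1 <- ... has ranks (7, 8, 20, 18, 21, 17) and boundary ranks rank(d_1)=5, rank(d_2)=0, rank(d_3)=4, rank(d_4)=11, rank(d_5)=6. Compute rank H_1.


rank H_k = rank(ker d_k) - rank(im d_{k+1}).
rank(ker d_1) = rank(C_1) - rank(d_1) = 8 - 5 = 3.
rank(im d_{1+1}) = 0.
rank H_1 = 3 - 0 = 3

3


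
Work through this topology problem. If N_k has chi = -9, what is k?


chi = 2 - k for closed non-orientable surfaces with k crosscaps.
-9 = 2 - k
k = 2 - (-9) = 11

11


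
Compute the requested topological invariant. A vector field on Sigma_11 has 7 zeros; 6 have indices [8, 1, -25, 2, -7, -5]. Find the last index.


Poincare-Hopf: sum of indices = chi(M).
chi(Sigma_11) = 2 - 2*11 = -20.
Sum of known indices = -26.
x = chi - (sum known) = -20 - (-26) = 6

6


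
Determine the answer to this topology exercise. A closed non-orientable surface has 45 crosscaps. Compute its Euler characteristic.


For a non-orientable closed surface with k crosscaps: chi = 2 - k.
Here k = 45.
chi = 2 - 45 = -43

-43


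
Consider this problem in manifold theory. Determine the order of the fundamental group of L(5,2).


pi_1(L(p,q)) = Z/pZ for any q coprime to p.
|pi_1(L(5,2))| = 5

5


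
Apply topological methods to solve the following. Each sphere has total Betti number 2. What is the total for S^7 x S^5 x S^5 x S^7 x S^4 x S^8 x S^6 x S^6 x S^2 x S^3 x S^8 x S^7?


Total Betti number is multiplicative under products.
Each S^d (d>=1) has total Betti number 2.
There are 12 sphere factors.
Total = 2^12 = 4096

4096


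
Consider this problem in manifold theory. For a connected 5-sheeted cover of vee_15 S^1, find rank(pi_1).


Nielsen-Schreier: an index-n subgroup of F_r is free of rank 1 + n(r-1).
Equivalently: chi(cover) = n*chi(base); chi(vee_r S^1) = 1 - 15 = -14.
chi(E) = 5*(-14) = -70; rank = 1 - chi(E) = 1 - (-70) = 71.
rank = 1 + 5*(15-1) = 1 + 70 = 71

71


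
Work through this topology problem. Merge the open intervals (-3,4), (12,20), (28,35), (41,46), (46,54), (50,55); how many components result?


Sort and merge overlapping open intervals.
Merged: (-3,4), (12,20), (28,35), (41,46), (46,55).
Number of components = 5

5


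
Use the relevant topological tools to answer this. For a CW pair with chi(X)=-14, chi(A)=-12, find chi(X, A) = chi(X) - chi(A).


Relative Euler characteristic: chi(X, A) = chi(X) - chi(A).
= -14 - (-12) = -2

-2


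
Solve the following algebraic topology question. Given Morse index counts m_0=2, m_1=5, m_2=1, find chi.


Morse theory: chi(M) = sum_k (-1)^k m_k where m_k = #(index-k critical points).
= (2) + (-5) + (1) = -2

-2


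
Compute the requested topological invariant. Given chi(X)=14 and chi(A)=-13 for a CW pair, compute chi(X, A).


Relative Euler characteristic: chi(X, A) = chi(X) - chi(A).
= 14 - (-13) = 27

27


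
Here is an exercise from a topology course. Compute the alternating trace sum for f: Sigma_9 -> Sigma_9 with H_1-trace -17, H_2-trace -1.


L(f) = tr(f_0*) - tr(f_1*) + tr(f_2*).
= 1 - (-17) + (-1)
= 17

17


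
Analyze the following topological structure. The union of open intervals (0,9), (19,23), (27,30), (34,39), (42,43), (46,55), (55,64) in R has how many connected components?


Sort and merge overlapping open intervals.
Merged: (0,9), (19,23), (27,30), (34,39), (42,43), (46,55), (55,64).
Number of components = 7

7


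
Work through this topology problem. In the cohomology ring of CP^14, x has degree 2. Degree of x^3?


|x| = 2 in H^*(CP^n).
|x^3| = 3 * |x| = 3 * 2 = 6

6


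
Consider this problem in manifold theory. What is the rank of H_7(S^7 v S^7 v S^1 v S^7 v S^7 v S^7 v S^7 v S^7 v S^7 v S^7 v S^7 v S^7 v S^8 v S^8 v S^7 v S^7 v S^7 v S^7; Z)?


For a wedge of spheres, H_k (k>0) is free on one generator per sphere of dimension k.
Spheres of dimension 7: count = 15.
b_7 = 15

15


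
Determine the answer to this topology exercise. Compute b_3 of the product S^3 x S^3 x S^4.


Each S^d has Poincare polynomial 1 + t^d.
The product S^3 x S^3 x S^4 has Poincare polynomial prod(1+t^d_i).
Expanding: b_0=1, b_3=2, b_4=1, b_6=1, b_7=2, b_10=1.
b_3 = 2

2


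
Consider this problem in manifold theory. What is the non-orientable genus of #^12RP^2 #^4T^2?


Since a >= 1, the sum is non-orientable; each T^2 can be replaced by RP^2 # RP^2 (since T^2#RP^2 = 3RP^2).
Total crosscaps k = 12 + 2*4 = 20.
Check via chi: chi = 12*1 + 4*0 - (12+4-1)*2 = -18 = 2 - k = -18. Consistent.

20


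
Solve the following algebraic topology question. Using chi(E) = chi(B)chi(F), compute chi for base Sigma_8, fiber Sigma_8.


For a fiber bundle F -> E -> B (with CW structure): chi(E) = chi(B) * chi(F).
chi(Sigma_8) = -14, chi(Sigma_8) = -14.
chi(E) = (-14) * (-14) = 196

196


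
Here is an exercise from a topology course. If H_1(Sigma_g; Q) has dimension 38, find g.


For a closed orientable surface: b_1 = 2g.
38 = 2g
g = 38 / 2 = 19

19


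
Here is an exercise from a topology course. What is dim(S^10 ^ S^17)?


S^m ^ S^n = S^{m+n}.
k = 10 + 17 = 27

27


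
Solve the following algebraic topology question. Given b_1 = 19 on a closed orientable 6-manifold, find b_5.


Poincare duality for closed orientable n-manifolds: b_k = b_{n-k}.
Here n = 6, so b_5 = b_1 = 19

19
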